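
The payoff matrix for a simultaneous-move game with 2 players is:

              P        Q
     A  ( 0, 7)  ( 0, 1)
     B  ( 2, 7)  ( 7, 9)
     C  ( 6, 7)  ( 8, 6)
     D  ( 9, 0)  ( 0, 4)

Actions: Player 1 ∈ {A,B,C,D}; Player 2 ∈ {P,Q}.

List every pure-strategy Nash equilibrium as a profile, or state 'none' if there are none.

No pure NE.

(A,P): not NE [P1→D gives 9>0]
(A,Q): not NE [P1→C gives 8>0; P2→P gives 7>1]
(B,P): not NE [P1→D gives 9>2; P2→Q gives 9>7]
(B,Q): not NE [P1→C gives 8>7]
(C,P): not NE [P1→D gives 9>6]
(C,Q): not NE [P2→P gives 7>6]
(D,P): not NE [P2→Q gives 4>0]
(D,Q): not NE [P1→C gives 8>0]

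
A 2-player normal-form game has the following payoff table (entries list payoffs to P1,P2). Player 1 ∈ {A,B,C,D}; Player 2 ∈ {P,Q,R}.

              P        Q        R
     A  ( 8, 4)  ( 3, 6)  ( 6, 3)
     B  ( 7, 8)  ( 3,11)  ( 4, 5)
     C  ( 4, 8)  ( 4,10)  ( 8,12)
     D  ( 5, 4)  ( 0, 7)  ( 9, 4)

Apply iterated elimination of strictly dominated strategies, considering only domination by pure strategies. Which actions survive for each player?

IESDS → P1:{C,D} P2:{Q,R}

P2 drop P (Q beats it: A:6>4 B:11>8 C:10>8 D:7>4)
P1 drop A (C beats it: Q:4>3 R:8>6)
P1 drop B (C beats it: Q:4>3 R:8>4)
P1→{C,D} P2→{Q,R}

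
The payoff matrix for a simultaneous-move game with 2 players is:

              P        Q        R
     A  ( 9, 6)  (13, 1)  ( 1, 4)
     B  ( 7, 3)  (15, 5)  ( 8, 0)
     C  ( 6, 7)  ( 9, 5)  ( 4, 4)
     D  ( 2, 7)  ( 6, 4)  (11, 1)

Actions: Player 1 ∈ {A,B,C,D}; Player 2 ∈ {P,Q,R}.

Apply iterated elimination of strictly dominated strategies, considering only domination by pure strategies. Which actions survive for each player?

P1 drop C (B beats it: P:7>6 Q:15>9 R:8>4)
P2 drop R (P beats it: A:6>4 B:3>0 D:7>1)
P1 drop D (A beats it: P:9>2 Q:13>6)
P1→{A,B} P2→{P,Q}

Survivors P1:{A,B} P2:{P,Q}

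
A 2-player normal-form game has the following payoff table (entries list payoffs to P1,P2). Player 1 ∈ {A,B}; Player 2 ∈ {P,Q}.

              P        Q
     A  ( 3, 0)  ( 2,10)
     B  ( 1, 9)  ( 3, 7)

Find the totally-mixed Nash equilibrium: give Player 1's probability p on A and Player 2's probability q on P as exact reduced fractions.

P1 indiff ⇒ q·3+(1-q)·2 = q·1+(1-q)·3 ⇒ q(2) = (1-q)(1) ⇒ q = 1/3
P2 indiff ⇒ p·0+(1-p)·9 = p·10+(1-p)·7 ⇒ p(-10) = (1-p)(-2) ⇒ p = 1/6

p=1/6, q=1/3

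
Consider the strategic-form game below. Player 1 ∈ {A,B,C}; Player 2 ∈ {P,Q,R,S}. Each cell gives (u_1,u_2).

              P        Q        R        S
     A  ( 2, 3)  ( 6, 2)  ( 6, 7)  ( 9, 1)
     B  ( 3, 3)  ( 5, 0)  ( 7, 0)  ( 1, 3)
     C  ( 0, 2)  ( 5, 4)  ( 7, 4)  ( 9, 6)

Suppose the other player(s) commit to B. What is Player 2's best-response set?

u_2(P vs B) = 3
u_2(Q vs B) = 0
u_2(R vs B) = 0
u_2(S vs B) = 3
max payoff 3 at {P,S}

BR_2 = {P,S}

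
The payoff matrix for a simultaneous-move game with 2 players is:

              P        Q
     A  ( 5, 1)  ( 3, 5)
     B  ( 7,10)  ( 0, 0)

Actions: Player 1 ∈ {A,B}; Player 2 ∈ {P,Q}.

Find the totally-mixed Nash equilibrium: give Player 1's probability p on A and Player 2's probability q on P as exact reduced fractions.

P1 indiff ⇒ q·5+(1-q)·3 = q·7+(1-q)·0 ⇒ q(-2) = (1-q)(-3) ⇒ q = 3/5
P2 indiff ⇒ p·1+(1-p)·10 = p·5+(1-p)·0 ⇒ p(-4) = (1-p)(-10) ⇒ p = 5/7

p=5/7, q=3/5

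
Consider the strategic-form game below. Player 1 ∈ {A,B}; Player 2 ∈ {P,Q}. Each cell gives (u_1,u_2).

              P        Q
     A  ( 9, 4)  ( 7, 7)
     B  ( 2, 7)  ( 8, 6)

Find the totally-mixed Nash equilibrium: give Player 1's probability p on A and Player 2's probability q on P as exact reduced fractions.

P1 indiff ⇒ q·9+(1-q)·7 = q·2+(1-q)·8 ⇒ q(7) = (1-q)(1) ⇒ q = 1/8
P2 indiff ⇒ p·4+(1-p)·7 = p·7+(1-p)·6 ⇒ p(-3) = (1-p)(-1) ⇒ p = 1/4

P1 mixes 1/4 on A; P2 mixes 1/8 on P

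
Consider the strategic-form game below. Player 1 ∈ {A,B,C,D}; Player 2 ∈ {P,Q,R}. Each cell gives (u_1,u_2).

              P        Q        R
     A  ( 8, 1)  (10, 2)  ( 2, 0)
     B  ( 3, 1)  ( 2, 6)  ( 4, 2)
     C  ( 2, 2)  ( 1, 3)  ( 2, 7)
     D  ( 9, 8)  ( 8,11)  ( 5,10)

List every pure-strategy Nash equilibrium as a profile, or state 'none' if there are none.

PSNE = {(A,Q)}

(A,P): not NE [P1→D gives 9>8; P2→Q gives 2>1]
(A,Q): NE
(A,R): not NE [P1→D gives 5>2; P2→Q gives 2>0]
(B,P): not NE [P1→D gives 9>3; P2→Q gives 6>1]
(B,Q): not NE [P1→A gives 10>2]
(B,R): not NE [P1→D gives 5>4; P2→Q gives 6>2]
(C,P): not NE [P1→D gives 9>2; P2→R gives 7>2]
(C,Q): not NE [P1→A gives 10>1; P2→R gives 7>3]
(C,R): not NE [P1→D gives 5>2]
(D,P): not NE [P2→Q gives 11>8]
(D,Q): not NE [P1→A gives 10>8]
(D,R): not NE [P2→Q gives 11>10]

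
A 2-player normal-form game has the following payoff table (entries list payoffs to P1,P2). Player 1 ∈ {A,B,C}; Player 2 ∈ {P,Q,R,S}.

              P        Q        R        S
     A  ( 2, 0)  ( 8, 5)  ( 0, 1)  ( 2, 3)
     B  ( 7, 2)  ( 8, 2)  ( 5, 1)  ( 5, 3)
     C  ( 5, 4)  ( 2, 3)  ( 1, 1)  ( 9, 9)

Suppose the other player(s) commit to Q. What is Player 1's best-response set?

P1 best: {A,B}

u_1(A vs Q) = 8
u_1(B vs Q) = 8
u_1(C vs Q) = 2
max payoff 8 at {A,B}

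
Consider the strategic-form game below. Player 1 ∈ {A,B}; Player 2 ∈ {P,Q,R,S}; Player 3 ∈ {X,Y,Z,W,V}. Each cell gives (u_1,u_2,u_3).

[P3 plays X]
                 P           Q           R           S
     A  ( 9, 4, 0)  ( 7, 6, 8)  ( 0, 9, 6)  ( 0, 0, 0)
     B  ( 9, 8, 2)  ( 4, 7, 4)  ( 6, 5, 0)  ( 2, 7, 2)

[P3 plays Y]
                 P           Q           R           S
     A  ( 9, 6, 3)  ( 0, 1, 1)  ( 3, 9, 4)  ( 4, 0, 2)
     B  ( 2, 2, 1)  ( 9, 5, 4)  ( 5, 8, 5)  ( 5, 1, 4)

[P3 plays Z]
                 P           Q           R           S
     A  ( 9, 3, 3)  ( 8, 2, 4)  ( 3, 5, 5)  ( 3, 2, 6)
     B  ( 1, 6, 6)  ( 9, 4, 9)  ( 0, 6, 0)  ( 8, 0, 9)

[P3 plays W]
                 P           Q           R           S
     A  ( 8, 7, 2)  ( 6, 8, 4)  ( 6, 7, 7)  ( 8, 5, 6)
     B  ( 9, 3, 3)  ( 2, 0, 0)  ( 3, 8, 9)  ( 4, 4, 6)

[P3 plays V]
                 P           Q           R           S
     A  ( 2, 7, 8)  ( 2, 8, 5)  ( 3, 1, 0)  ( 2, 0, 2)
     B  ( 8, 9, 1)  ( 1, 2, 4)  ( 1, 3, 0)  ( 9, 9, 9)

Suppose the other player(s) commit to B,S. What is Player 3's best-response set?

u_3(X vs B,S) = 2
u_3(Y vs B,S) = 4
u_3(Z vs B,S) = 9
u_3(W vs B,S) = 6
u_3(V vs B,S) = 9
max payoff 9 at {Z,V}

P3 best: {Z,V}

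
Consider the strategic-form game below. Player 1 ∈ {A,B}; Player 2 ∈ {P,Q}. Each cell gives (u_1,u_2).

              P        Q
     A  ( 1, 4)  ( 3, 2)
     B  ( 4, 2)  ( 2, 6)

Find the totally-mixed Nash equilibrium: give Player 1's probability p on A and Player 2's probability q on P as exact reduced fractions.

P1 mixes 2/3 on A; P2 mixes 1/4 on P

P1 indiff ⇒ q·1+(1-q)·3 = q·4+(1-q)·2 ⇒ q(-3) = (1-q)(-1) ⇒ q = 1/4
P2 indiff ⇒ p·4+(1-p)·2 = p·2+(1-p)·6 ⇒ p(2) = (1-p)(4) ⇒ p = 2/3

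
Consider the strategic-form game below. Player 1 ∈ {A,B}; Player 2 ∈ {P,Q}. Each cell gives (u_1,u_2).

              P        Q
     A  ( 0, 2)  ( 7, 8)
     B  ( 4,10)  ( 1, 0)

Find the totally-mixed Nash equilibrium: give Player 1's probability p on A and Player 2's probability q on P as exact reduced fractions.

P1 indiff ⇒ q·0+(1-q)·7 = q·4+(1-q)·1 ⇒ q(-4) = (1-q)(-6) ⇒ q = 3/5
P2 indiff ⇒ p·2+(1-p)·10 = p·8+(1-p)·0 ⇒ p(-6) = (1-p)(-10) ⇒ p = 5/8

P1 mixes 5/8 on A; P2 mixes 3/5 on P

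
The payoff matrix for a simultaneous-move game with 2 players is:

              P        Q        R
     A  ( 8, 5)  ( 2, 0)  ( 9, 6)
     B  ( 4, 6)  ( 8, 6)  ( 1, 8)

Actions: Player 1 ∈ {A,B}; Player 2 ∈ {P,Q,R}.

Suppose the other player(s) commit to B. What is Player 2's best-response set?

argmax u_2 = {R}

u_2(P vs B) = 6
u_2(Q vs B) = 6
u_2(R vs B) = 8
max payoff 8 at {R}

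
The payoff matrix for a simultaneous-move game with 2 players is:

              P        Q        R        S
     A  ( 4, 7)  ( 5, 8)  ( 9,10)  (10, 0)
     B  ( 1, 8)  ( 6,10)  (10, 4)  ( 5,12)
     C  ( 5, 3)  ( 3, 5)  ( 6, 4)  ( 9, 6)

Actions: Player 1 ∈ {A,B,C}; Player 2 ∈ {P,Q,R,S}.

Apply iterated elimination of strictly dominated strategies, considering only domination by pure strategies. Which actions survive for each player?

Remaining: P1:{A,B} P2:{Q,R,S}

P2 drop P (Q beats it: A:8>7 B:10>8 C:5>3)
P1 drop C (A beats it: Q:5>3 R:9>6 S:10>9)
P1→{A,B} P2→{Q,R,S}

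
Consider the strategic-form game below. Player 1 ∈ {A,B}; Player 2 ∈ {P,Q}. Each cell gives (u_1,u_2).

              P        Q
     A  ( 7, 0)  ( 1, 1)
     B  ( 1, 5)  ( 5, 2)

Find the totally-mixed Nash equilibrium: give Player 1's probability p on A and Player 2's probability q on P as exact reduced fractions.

P1 indiff ⇒ q·7+(1-q)·1 = q·1+(1-q)·5 ⇒ q(6) = (1-q)(4) ⇒ q = 2/5
P2 indiff ⇒ p·0+(1-p)·5 = p·1+(1-p)·2 ⇒ p(-1) = (1-p)(-3) ⇒ p = 3/4

P1 mixes 3/4 on A; P2 mixes 2/5 on P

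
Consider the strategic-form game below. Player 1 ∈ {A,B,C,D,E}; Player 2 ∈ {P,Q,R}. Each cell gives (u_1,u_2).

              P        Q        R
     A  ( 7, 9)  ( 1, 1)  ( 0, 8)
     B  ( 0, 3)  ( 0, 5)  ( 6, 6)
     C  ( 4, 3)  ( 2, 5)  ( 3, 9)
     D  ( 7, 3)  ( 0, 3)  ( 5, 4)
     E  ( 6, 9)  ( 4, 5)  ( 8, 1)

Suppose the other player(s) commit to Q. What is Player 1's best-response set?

u_1(A vs Q) = 1
u_1(B vs Q) = 0
u_1(C vs Q) = 2
u_1(D vs Q) = 0
u_1(E vs Q) = 4
max payoff 4 at {E}

P1 best: {E}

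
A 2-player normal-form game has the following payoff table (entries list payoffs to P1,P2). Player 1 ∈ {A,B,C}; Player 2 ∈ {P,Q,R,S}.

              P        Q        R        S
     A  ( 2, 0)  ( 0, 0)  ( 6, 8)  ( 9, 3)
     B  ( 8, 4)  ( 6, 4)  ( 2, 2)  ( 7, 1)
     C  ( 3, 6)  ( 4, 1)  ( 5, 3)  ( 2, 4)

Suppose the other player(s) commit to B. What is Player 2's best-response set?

u_2(P vs B) = 4
u_2(Q vs B) = 4
u_2(R vs B) = 2
u_2(S vs B) = 1
max payoff 4 at {P,Q}

P2 best: {P,Q}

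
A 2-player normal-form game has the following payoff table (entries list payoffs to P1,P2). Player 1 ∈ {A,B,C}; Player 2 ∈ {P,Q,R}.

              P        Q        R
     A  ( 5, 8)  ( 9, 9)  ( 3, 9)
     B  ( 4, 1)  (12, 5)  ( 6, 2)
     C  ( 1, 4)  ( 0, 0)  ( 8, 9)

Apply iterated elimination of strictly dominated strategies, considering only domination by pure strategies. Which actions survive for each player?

Remaining: P1:{B,C} P2:{Q,R}

P2 drop P (R beats it: A:9>8 B:2>1 C:9>4)
P1 drop A (B beats it: Q:12>9 R:6>3)
P1→{B,C} P2→{Q,R}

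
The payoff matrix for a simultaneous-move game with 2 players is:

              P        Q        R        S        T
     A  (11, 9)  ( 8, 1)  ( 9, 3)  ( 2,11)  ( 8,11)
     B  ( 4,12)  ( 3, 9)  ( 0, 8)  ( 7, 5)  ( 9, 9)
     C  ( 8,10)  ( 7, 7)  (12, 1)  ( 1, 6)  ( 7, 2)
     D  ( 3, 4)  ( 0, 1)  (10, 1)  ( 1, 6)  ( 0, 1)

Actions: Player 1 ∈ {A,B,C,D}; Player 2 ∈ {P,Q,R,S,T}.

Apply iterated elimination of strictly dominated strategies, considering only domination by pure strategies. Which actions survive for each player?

P2 drop Q (P beats it: A:9>1 B:12>9 C:10>7 D:4>1)
P2 drop R (P beats it: A:9>3 B:12>8 C:10>1 D:4>1)
P1 drop C (A beats it: P:11>8 S:2>1 T:8>7)
P1 drop D (A beats it: P:11>3 S:2>1 T:8>0)
P1→{A,B} P2→{P,S,T}

IESDS → P1:{A,B} P2:{P,S,T}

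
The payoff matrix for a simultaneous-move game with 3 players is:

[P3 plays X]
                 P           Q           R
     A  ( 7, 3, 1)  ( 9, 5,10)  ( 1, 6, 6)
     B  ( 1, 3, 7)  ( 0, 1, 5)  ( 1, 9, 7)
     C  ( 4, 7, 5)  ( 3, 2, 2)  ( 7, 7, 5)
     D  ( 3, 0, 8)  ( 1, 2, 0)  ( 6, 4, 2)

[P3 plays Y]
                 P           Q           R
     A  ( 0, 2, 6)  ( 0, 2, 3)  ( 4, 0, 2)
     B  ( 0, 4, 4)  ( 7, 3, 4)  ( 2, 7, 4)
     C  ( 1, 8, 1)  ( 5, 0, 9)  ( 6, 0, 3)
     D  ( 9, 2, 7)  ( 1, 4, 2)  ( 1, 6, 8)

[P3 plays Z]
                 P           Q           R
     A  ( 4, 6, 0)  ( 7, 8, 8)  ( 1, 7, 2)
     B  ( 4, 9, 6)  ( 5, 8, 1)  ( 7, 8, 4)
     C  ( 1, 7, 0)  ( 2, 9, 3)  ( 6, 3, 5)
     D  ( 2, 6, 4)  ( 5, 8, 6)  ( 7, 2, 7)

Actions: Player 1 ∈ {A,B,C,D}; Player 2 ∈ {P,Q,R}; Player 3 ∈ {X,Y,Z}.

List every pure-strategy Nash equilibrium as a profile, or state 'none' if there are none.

(A,P,X): not NE [P2→R gives 6>3; P3→Y gives 6>1]
(A,P,Y): not NE [P1→D gives 9>0]
(A,P,Z): not NE [P2→Q gives 8>6; P3→Y gives 6>0]
(A,Q,X): not NE [P2→R gives 6>5]
(A,Q,Y): not NE [P1→B gives 7>0; P3→X gives 10>3]
(A,Q,Z): not NE [P3→X gives 10>8]
(A,R,X): not NE [P1→C gives 7>1]
(A,R,Y): not NE [P1→C gives 6>4; P2→Q gives 2>0; P3→X gives 6>2]
(A,R,Z): not NE [P1→D gives 7>1; P2→Q gives 8>7; P3→X gives 6>2]
(B,P,X): not NE [P1→A gives 7>1; P2→R gives 9>3]
(B,P,Y): not NE [P1→D gives 9>0; P2→R gives 7>4; P3→X gives 7>4]
(B,P,Z): not NE [P3→X gives 7>6]
(B,Q,X): not NE [P1→A gives 9>0; P2→R gives 9>1]
(B,Q,Y): not NE [P2→R gives 7>3; P3→X gives 5>4]
(B,Q,Z): not NE [P1→A gives 7>5; P2→P gives 9>8; P3→X gives 5>1]
(B,R,X): not NE [P1→C gives 7>1]
(B,R,Y): not NE [P1→C gives 6>2; P3→X gives 7>4]
(B,R,Z): not NE [P2→P gives 9>8; P3→X gives 7>4]
(C,P,X): not NE [P1→A gives 7>4]
(C,P,Y): not NE [P1→D gives 9>1; P3→X gives 5>1]
(C,P,Z): not NE [P1→B gives 4>1; P2→Q gives 9>7; P3→X gives 5>0]
(C,Q,X): not NE [P1→A gives 9>3; P2→R gives 7>2; P3→Y gives 9>2]
(C,Q,Y): not NE [P1→B gives 7>5; P2→P gives 8>0]
(C,Q,Z): not NE [P1→A gives 7>2; P3→Y gives 9>3]
(C,R,X): NE
(C,R,Y): not NE [P2→P gives 8>0; P3→Z gives 5>3]
(C,R,Z): not NE [P1→D gives 7>6; P2→Q gives 9>3]
(D,P,X): not NE [P1→A gives 7>3; P2→R gives 4>0]
(D,P,Y): not NE [P2→R gives 6>2; P3→X gives 8>7]
(D,P,Z): not NE [P1→B gives 4>2; P2→Q gives 8>6; P3→X gives 8>4]
(D,Q,X): not NE [P1→A gives 9>1; P2→R gives 4>2; P3→Z gives 6>0]
(D,Q,Y): not NE [P1→B gives 7>1; P2→R gives 6>4; P3→Z gives 6>2]
(D,Q,Z): not NE [P1→A gives 7>5]
(D,R,X): not NE [P1→C gives 7>6; P3→Y gives 8>2]
(D,R,Y): not NE [P1→C gives 6>1]
(D,R,Z): not NE [P2→Q gives 8>2; P3→Y gives 8>7]

NE set: (C,R,X)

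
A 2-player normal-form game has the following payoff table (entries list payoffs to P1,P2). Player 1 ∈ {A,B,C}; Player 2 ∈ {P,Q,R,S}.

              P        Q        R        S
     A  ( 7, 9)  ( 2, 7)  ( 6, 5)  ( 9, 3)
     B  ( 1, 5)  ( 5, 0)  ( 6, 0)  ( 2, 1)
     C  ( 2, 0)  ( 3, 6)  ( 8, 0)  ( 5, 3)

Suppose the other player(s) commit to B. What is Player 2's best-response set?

u_2(P vs B) = 5
u_2(Q vs B) = 0
u_2(R vs B) = 0
u_2(S vs B) = 1
max payoff 5 at {P}

P2 best: {P}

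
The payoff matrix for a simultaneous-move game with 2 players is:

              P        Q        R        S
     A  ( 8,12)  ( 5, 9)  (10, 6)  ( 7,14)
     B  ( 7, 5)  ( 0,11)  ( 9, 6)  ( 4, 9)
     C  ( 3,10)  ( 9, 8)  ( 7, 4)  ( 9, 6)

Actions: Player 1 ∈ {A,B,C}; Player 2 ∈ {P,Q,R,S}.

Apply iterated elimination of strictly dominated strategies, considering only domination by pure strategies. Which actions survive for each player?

P1 drop B (A beats it: P:8>7 Q:5>0 R:10>9 S:7>4)
P2 drop Q (P beats it: A:12>9 C:10>8)
P2 drop R (P beats it: A:12>6 C:10>4)
P1→{A,C} P2→{P,S}

Survivors P1:{A,C} P2:{P,S}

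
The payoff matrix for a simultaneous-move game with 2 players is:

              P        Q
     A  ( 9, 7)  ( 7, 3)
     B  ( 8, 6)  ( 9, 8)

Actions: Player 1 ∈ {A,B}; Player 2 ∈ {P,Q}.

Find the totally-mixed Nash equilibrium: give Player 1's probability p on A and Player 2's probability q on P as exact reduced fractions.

P1 mixes 1/3 on A; P2 mixes 2/3 on P

P1 indiff ⇒ q·9+(1-q)·7 = q·8+(1-q)·9 ⇒ q(1) = (1-q)(2) ⇒ q = 2/3
P2 indiff ⇒ p·7+(1-p)·6 = p·3+(1-p)·8 ⇒ p(4) = (1-p)(2) ⇒ p = 1/3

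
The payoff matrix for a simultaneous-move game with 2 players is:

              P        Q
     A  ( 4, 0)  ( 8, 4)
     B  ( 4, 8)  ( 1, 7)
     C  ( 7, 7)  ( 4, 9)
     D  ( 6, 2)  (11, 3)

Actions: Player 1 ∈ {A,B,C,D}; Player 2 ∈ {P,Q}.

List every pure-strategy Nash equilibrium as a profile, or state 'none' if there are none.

(A,P): not NE [P1→C gives 7>4; P2→Q gives 4>0]
(A,Q): not NE [P1→D gives 11>8]
(B,P): not NE [P1→C gives 7>4]
(B,Q): not NE [P1→D gives 11>1; P2→P gives 8>7]
(C,P): not NE [P2→Q gives 9>7]
(C,Q): not NE [P1→D gives 11>4]
(D,P): not NE [P1→C gives 7>6; P2→Q gives 3>2]
(D,Q): NE

Nash profiles: (D,Q)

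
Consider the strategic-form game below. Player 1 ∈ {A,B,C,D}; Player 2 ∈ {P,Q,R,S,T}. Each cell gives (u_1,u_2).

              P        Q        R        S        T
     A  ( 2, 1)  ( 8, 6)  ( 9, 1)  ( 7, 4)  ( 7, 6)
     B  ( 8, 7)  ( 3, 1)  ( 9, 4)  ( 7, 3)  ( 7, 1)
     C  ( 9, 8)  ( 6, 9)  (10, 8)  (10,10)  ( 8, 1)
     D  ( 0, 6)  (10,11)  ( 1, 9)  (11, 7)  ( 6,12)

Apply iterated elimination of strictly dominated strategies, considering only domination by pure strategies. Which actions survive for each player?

Survivors P1:{A,C,D} P2:{Q,S,T}

P1 drop B (C beats it: P:9>8 Q:6>3 R:10>9 S:10>7 T:8>7)
P2 drop P (Q beats it: A:6>1 C:9>8 D:11>6)
P2 drop R (Q beats it: A:6>1 C:9>8 D:11>9)
P1→{A,C,D} P2→{Q,S,T}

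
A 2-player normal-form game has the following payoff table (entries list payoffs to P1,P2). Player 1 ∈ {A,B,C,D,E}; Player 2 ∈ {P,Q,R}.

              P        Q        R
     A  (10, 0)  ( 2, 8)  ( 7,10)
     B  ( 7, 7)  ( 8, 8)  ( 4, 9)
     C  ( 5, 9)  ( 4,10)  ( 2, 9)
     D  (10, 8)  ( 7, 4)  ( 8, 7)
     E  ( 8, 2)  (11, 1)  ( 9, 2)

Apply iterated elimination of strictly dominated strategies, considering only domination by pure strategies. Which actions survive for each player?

Remaining: P1:{A,D,E} P2:{P,R}

P1 drop B (E beats it: P:8>7 Q:11>8 R:9>4)
P1 drop C (D beats it: P:10>5 Q:7>4 R:8>2)
P2 drop Q (R beats it: A:10>8 D:7>4 E:2>1)
P1→{A,D,E} P2→{P,R}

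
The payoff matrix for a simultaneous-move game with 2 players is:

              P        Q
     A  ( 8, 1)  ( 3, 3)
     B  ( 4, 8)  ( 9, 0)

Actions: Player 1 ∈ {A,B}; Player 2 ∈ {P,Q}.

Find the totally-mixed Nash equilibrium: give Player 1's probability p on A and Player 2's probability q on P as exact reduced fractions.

(p,q) = (4/5, 3/5)

P1 indiff ⇒ q·8+(1-q)·3 = q·4+(1-q)·9 ⇒ q(4) = (1-q)(6) ⇒ q = 3/5
P2 indiff ⇒ p·1+(1-p)·8 = p·3+(1-p)·0 ⇒ p(-2) = (1-p)(-8) ⇒ p = 4/5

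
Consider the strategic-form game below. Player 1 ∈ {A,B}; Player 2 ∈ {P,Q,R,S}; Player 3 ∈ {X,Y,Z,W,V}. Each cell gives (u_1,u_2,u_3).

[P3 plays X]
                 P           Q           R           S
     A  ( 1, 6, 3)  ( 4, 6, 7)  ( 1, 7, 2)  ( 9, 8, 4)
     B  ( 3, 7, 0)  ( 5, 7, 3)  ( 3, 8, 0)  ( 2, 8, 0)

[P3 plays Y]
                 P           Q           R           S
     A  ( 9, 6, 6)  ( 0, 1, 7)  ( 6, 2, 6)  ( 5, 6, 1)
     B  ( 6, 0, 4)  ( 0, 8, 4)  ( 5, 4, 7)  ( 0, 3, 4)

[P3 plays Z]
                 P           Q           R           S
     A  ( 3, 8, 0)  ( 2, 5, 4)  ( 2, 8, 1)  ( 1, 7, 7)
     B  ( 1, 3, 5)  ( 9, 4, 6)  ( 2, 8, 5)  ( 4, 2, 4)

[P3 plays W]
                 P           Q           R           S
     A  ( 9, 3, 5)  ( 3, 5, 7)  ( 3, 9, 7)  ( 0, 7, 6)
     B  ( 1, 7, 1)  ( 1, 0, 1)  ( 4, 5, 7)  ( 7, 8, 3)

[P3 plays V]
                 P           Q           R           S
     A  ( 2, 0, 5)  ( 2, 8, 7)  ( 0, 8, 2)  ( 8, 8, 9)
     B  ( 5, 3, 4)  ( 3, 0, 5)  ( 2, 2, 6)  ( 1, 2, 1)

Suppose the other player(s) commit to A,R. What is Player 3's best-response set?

BR_3 = {W}

u_3(X vs A,R) = 2
u_3(Y vs A,R) = 6
u_3(Z vs A,R) = 1
u_3(W vs A,R) = 7
u_3(V vs A,R) = 2
max payoff 7 at {W}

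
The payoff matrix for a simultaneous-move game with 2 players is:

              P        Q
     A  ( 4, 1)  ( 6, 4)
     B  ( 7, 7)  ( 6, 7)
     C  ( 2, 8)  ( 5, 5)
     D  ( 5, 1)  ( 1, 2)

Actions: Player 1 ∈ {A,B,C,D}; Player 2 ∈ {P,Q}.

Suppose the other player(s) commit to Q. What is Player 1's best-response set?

BR_1 = {A,B}

u_1(A vs Q) = 6
u_1(B vs Q) = 6
u_1(C vs Q) = 5
u_1(D vs Q) = 1
max payoff 6 at {A,B}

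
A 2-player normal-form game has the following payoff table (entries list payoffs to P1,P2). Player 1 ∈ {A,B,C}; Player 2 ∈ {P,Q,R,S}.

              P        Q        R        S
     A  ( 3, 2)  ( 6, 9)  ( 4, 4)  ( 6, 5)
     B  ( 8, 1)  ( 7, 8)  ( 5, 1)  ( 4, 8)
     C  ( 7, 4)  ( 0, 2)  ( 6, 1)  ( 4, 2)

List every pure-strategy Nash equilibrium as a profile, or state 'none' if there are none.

(A,P): not NE [P1→B gives 8>3; P2→Q gives 9>2]
(A,Q): not NE [P1→B gives 7>6]
(A,R): not NE [P1→C gives 6>4; P2→Q gives 9>4]
(A,S): not NE [P2→Q gives 9>5]
(B,P): not NE [P2→S gives 8>1]
(B,Q): NE
(B,R): not NE [P1→C gives 6>5; P2→S gives 8>1]
(B,S): not NE [P1→A gives 6>4]
(C,P): not NE [P1→B gives 8>7]
(C,Q): not NE [P1→B gives 7>0; P2→P gives 4>2]
(C,R): not NE [P2→P gives 4>1]
(C,S): not NE [P1→A gives 6>4; P2→P gives 4>2]

Nash profiles: (B,Q)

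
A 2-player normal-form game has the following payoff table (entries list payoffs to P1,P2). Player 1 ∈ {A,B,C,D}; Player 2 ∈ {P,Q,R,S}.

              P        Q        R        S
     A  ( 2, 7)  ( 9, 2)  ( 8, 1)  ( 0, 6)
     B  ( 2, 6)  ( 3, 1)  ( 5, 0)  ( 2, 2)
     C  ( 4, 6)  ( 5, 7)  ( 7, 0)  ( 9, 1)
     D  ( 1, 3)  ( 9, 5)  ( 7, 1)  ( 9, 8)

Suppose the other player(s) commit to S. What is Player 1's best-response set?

u_1(A vs S) = 0
u_1(B vs S) = 2
u_1(C vs S) = 9
u_1(D vs S) = 9
max payoff 9 at {C,D}

BR_1 = {C,D}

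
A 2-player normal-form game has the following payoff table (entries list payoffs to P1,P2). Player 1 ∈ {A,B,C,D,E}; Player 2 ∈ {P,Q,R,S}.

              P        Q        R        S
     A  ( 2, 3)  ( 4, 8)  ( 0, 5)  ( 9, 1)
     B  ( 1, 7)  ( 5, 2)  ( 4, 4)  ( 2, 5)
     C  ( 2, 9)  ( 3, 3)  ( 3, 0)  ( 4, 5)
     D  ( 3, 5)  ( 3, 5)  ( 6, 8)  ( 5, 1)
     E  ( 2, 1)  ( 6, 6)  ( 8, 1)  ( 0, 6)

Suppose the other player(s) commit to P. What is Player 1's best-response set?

u_1(A vs P) = 2
u_1(B vs P) = 1
u_1(C vs P) = 2
u_1(D vs P) = 3
u_1(E vs P) = 2
max payoff 3 at {D}

argmax u_1 = {D}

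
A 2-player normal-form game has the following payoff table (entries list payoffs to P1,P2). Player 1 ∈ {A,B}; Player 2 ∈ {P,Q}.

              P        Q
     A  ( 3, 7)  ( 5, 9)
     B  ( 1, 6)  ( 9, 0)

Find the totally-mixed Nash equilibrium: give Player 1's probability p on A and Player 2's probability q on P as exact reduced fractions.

P1 indiff ⇒ q·3+(1-q)·5 = q·1+(1-q)·9 ⇒ q(2) = (1-q)(4) ⇒ q = 2/3
P2 indiff ⇒ p·7+(1-p)·6 = p·9+(1-p)·0 ⇒ p(-2) = (1-p)(-6) ⇒ p = 3/4

P1 mixes 3/4 on A; P2 mixes 2/3 on P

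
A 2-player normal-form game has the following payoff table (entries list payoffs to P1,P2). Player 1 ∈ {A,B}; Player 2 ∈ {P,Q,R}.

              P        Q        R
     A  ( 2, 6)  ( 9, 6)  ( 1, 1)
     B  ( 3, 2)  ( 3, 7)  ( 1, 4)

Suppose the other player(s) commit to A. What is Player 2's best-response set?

BR_2 = {P,Q}

u_2(P vs A) = 6
u_2(Q vs A) = 6
u_2(R vs A) = 1
max payoff 6 at {P,Q}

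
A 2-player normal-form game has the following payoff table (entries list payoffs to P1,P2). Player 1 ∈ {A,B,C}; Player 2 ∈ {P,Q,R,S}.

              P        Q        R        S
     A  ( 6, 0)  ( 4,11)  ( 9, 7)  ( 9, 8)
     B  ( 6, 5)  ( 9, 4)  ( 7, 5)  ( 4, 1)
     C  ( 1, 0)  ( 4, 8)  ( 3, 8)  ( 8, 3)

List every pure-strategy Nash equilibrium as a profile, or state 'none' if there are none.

(A,P): not NE [P2→Q gives 11>0]
(A,Q): not NE [P1→B gives 9>4]
(A,R): not NE [P2→Q gives 11>7]
(A,S): not NE [P2→Q gives 11>8]
(B,P): NE
(B,Q): not NE [P2→R gives 5>4]
(B,R): not NE [P1→A gives 9>7]
(B,S): not NE [P1→A gives 9>4; P2→R gives 5>1]
(C,P): not NE [P1→B gives 6>1; P2→R gives 8>0]
(C,Q): not NE [P1→B gives 9>4]
(C,R): not NE [P1→A gives 9>3]
(C,S): not NE [P1→A gives 9>8; P2→R gives 8>3]

PSNE = {(B,P)}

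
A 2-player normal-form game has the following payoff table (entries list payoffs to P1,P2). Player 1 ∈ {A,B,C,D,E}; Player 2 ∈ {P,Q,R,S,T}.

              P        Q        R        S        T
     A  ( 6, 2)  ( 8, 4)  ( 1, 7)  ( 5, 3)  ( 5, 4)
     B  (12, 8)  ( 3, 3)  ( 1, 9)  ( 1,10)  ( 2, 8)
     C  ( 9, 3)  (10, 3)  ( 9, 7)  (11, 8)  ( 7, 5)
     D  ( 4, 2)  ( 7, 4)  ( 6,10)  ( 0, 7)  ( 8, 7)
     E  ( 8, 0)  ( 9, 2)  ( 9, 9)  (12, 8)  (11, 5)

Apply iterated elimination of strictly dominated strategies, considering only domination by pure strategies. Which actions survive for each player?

P1 drop A (C beats it: P:9>6 Q:10>8 R:9>1 S:11>5 T:7>5)
P1 drop D (E beats it: P:8>4 Q:9>7 R:9>6 S:12>0 T:11>8)
P2 drop P (R beats it: B:9>8 C:7>3 E:9>0)
P1 drop B (C beats it: Q:10>3 R:9>1 S:11>1 T:7>2)
P2 drop Q (R beats it: C:7>3 E:9>2)
P2 drop T (R beats it: C:7>5 E:9>5)
P1→{C,E} P2→{R,S}

Remaining: P1:{C,E} P2:{R,S}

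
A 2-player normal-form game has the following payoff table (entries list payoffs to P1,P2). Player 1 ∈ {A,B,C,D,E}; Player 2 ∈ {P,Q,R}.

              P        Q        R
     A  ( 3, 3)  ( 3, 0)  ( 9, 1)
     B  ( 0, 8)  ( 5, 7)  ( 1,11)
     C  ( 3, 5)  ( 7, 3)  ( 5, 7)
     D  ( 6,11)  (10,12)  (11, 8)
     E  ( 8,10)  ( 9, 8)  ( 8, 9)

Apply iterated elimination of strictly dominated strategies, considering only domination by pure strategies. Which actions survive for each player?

P1 drop A (D beats it: P:6>3 Q:10>3 R:11>9)
P1 drop B (C beats it: P:3>0 Q:7>5 R:5>1)
P1 drop C (D beats it: P:6>3 Q:10>7 R:11>5)
P2 drop R (P beats it: D:11>8 E:10>9)
P1→{D,E} P2→{P,Q}

Remaining: P1:{D,E} P2:{P,Q}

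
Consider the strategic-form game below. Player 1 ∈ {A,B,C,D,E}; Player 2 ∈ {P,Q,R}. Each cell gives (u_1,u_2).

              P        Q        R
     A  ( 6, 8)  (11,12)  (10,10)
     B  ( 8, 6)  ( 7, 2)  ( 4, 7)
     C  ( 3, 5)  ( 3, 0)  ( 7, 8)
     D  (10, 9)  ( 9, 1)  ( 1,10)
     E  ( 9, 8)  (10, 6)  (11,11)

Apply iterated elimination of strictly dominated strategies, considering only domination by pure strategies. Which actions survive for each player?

IESDS → P1:{A,E} P2:{Q,R}

P1 drop B (E beats it: P:9>8 Q:10>7 R:11>4)
P1 drop C (A beats it: P:6>3 Q:11>3 R:10>7)
P2 drop P (R beats it: A:10>8 D:10>9 E:11>8)
P1 drop D (A beats it: Q:11>9 R:10>1)
P1→{A,E} P2→{Q,R}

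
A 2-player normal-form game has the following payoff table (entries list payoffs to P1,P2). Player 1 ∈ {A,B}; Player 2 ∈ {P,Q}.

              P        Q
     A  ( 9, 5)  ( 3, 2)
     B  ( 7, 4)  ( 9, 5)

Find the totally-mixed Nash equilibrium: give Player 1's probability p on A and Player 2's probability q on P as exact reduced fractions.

p=1/4, q=3/4

P1 indiff ⇒ q·9+(1-q)·3 = q·7+(1-q)·9 ⇒ q(2) = (1-q)(6) ⇒ q = 3/4
P2 indiff ⇒ p·5+(1-p)·4 = p·2+(1-p)·5 ⇒ p(3) = (1-p)(1) ⇒ p = 1/4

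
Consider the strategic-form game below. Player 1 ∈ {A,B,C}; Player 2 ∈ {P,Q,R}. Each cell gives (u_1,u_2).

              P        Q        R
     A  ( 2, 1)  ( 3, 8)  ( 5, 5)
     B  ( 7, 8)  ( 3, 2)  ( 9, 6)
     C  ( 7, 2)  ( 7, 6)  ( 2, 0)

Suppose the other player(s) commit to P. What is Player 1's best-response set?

argmax u_1 = {B,C}

u_1(A vs P) = 2
u_1(B vs P) = 7
u_1(C vs P) = 7
max payoff 7 at {B,C}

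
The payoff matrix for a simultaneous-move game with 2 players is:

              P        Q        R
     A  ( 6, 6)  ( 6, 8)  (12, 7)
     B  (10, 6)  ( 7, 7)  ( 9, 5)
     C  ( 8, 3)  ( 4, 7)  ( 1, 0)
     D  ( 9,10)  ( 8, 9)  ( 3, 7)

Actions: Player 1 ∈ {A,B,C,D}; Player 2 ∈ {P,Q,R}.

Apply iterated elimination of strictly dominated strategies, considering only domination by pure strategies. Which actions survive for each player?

Remaining: P1:{B,D} P2:{P,Q}

P1 drop C (B beats it: P:10>8 Q:7>4 R:9>1)
P2 drop R (Q beats it: A:8>7 B:7>5 D:9>7)
P1 drop A (B beats it: P:10>6 Q:7>6)
P1→{B,D} P2→{P,Q}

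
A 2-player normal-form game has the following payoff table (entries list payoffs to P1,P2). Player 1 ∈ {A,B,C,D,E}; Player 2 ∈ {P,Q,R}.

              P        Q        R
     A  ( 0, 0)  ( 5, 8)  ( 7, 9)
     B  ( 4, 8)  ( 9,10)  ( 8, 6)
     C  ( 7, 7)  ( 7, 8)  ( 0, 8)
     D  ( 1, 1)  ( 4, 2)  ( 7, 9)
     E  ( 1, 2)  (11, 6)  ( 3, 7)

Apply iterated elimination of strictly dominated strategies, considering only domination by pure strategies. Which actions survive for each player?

IESDS → P1:{B,E} P2:{Q,R}

P1 drop A (B beats it: P:4>0 Q:9>5 R:8>7)
P1 drop D (B beats it: P:4>1 Q:9>4 R:8>7)
P2 drop P (Q beats it: B:10>8 C:8>7 E:6>2)
P1 drop C (B beats it: Q:9>7 R:8>0)
P1→{B,E} P2→{Q,R}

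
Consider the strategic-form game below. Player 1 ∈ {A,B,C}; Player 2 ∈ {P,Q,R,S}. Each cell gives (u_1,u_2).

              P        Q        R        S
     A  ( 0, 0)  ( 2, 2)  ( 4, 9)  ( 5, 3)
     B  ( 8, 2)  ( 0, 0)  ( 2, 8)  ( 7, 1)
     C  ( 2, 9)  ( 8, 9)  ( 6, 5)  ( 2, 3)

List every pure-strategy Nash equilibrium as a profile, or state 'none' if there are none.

PSNE = {(C,Q)}

(A,P): not NE [P1→B gives 8>0; P2→R gives 9>0]
(A,Q): not NE [P1→C gives 8>2; P2→R gives 9>2]
(A,R): not NE [P1→C gives 6>4]
(A,S): not NE [P1→B gives 7>5; P2→R gives 9>3]
(B,P): not NE [P2→R gives 8>2]
(B,Q): not NE [P1→C gives 8>0; P2→R gives 8>0]
(B,R): not NE [P1→C gives 6>2]
(B,S): not NE [P2→R gives 8>1]
(C,P): not NE [P1→B gives 8>2]
(C,Q): NE
(C,R): not NE [P2→Q gives 9>5]
(C,S): not NE [P1→B gives 7>2; P2→Q gives 9>3]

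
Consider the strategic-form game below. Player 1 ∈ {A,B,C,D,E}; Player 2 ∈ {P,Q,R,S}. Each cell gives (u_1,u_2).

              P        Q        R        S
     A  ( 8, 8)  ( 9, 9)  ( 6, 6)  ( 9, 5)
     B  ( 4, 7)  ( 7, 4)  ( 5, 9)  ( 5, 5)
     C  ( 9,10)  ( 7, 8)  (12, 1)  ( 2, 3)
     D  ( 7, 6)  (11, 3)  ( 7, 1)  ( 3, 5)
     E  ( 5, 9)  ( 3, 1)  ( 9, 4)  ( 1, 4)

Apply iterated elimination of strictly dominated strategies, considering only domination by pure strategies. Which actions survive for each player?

P1 drop B (A beats it: P:8>4 Q:9>7 R:6>5 S:9>5)
P1 drop E (C beats it: P:9>5 Q:7>3 R:12>9 S:2>1)
P2 drop R (P beats it: A:8>6 C:10>1 D:6>1)
P2 drop S (P beats it: A:8>5 C:10>3 D:6>5)
P1→{A,C,D} P2→{P,Q}

Survivors P1:{A,C,D} P2:{P,Q}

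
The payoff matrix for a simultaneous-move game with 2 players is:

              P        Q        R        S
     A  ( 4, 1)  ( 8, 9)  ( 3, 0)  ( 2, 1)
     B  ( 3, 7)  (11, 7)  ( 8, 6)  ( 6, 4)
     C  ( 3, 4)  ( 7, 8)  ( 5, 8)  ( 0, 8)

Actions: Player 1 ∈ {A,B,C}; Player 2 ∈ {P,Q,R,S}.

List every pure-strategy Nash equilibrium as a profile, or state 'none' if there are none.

(A,P): not NE [P2→Q gives 9>1]
(A,Q): not NE [P1→B gives 11>8]
(A,R): not NE [P1→B gives 8>3; P2→Q gives 9>0]
(A,S): not NE [P1→B gives 6>2; P2→Q gives 9>1]
(B,P): not NE [P1→A gives 4>3]
(B,Q): NE
(B,R): not NE [P2→Q gives 7>6]
(B,S): not NE [P2→Q gives 7>4]
(C,P): not NE [P1→A gives 4>3; P2→S gives 8>4]
(C,Q): not NE [P1→B gives 11>7]
(C,R): not NE [P1→B gives 8>5]
(C,S): not NE [P1→B gives 6>0]

NE set: (B,Q)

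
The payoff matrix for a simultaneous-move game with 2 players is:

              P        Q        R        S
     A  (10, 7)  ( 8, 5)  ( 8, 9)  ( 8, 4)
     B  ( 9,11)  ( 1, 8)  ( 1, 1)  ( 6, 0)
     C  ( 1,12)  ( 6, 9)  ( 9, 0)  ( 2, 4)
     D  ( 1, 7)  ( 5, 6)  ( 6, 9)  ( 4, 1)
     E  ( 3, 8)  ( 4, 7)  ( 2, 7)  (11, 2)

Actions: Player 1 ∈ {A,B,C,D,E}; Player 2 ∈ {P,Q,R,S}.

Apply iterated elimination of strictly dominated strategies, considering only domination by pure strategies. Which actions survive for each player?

Remaining: P1:{A,C} P2:{P,R}

P1 drop B (A beats it: P:10>9 Q:8>1 R:8>1 S:8>6)
P1 drop D (A beats it: P:10>1 Q:8>5 R:8>6 S:8>4)
P2 drop Q (P beats it: A:7>5 C:12>9 E:8>7)
P2 drop S (P beats it: A:7>4 C:12>4 E:8>2)
P1 drop E (A beats it: P:10>3 R:8>2)
P1→{A,C} P2→{P,R}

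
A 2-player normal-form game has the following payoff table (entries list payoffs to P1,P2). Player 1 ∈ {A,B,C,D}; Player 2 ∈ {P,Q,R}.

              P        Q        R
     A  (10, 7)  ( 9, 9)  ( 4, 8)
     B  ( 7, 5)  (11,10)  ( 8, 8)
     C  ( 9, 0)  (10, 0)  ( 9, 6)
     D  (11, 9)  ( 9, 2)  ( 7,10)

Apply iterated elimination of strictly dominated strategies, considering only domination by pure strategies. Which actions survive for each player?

Remaining: P1:{B,C} P2:{Q,R}

P2 drop P (R beats it: A:8>7 B:8>5 C:6>0 D:10>9)
P1 drop A (B beats it: Q:11>9 R:8>4)
P1 drop D (B beats it: Q:11>9 R:8>7)
P1→{B,C} P2→{Q,R}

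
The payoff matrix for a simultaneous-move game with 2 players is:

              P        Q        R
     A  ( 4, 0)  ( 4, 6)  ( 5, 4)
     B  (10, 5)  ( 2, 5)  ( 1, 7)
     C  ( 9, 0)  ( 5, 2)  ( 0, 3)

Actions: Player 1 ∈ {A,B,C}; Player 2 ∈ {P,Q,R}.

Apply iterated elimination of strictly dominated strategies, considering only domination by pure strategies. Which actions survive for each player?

P2 drop P (R beats it: A:4>0 B:7>5 C:3>0)
P1 drop B (A beats it: Q:4>2 R:5>1)
P1→{A,C} P2→{Q,R}

IESDS → P1:{A,C} P2:{Q,R}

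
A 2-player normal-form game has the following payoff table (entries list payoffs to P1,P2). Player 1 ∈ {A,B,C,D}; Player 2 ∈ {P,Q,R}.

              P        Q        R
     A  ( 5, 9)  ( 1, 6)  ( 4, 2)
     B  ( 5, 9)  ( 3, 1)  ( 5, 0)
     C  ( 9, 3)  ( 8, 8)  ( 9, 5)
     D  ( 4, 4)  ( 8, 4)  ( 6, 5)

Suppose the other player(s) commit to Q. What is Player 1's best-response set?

argmax u_1 = {C,D}

u_1(A vs Q) = 1
u_1(B vs Q) = 3
u_1(C vs Q) = 8
u_1(D vs Q) = 8
max payoff 8 at {C,D}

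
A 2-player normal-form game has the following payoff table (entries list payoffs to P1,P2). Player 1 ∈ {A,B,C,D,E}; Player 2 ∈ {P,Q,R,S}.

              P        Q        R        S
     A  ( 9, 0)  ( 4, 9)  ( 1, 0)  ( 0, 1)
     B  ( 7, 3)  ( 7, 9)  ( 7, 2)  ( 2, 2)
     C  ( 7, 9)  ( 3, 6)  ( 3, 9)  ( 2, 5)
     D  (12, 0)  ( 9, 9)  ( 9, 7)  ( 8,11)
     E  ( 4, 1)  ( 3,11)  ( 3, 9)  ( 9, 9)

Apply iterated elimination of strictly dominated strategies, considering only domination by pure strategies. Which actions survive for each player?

Remaining: P1:{D,E} P2:{Q,S}

P1 drop A (D beats it: P:12>9 Q:9>4 R:9>1 S:8>0)
P1 drop B (D beats it: P:12>7 Q:9>7 R:9>7 S:8>2)
P1 drop C (D beats it: P:12>7 Q:9>3 R:9>3 S:8>2)
P2 drop P (Q beats it: D:9>0 E:11>1)
P2 drop R (Q beats it: D:9>7 E:11>9)
P1→{D,E} P2→{Q,S}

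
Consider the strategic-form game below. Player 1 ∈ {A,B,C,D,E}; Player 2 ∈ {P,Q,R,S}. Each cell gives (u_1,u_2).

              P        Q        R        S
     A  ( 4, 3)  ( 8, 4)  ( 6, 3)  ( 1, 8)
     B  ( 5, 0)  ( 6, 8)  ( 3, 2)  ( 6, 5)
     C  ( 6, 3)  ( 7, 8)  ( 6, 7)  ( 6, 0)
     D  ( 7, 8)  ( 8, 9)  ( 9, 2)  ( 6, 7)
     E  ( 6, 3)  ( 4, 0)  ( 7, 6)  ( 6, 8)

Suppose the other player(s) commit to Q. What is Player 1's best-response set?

BR_1 = {A,D}

u_1(A vs Q) = 8
u_1(B vs Q) = 6
u_1(C vs Q) = 7
u_1(D vs Q) = 8
u_1(E vs Q) = 4
max payoff 8 at {A,D}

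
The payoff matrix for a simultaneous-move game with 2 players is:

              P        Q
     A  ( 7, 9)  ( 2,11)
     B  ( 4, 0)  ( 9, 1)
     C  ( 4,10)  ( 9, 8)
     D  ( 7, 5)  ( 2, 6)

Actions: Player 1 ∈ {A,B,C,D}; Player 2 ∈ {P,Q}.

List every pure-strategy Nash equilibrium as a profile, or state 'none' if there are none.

(A,P): not NE [P2→Q gives 11>9]
(A,Q): not NE [P1→C gives 9>2]
(B,P): not NE [P1→D gives 7>4; P2→Q gives 1>0]
(B,Q): NE
(C,P): not NE [P1→D gives 7>4]
(C,Q): not NE [P2→P gives 10>8]
(D,P): not NE [P2→Q gives 6>5]
(D,Q): not NE [P1→C gives 9>2]

NE set: (B,Q)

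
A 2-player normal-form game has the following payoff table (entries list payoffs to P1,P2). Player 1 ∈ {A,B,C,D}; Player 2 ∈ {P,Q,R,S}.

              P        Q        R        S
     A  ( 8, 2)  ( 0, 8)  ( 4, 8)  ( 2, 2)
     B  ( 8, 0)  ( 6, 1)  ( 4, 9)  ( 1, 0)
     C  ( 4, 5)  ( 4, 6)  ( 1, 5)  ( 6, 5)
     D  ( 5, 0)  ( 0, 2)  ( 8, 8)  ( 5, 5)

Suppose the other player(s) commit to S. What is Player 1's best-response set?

BR_1 = {C}

u_1(A vs S) = 2
u_1(B vs S) = 1
u_1(C vs S) = 6
u_1(D vs S) = 5
max payoff 6 at {C}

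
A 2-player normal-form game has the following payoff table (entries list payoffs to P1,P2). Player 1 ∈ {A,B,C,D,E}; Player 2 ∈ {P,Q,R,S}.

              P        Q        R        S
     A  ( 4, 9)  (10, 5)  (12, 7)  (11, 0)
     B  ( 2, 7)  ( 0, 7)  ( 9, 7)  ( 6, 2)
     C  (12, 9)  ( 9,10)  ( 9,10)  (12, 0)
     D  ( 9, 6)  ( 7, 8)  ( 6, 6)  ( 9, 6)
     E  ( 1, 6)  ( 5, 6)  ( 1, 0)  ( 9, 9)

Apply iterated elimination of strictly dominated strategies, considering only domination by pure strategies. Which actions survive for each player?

P1 drop B (A beats it: P:4>2 Q:10>0 R:12>9 S:11>6)
P1 drop D (C beats it: P:12>9 Q:9>7 R:9>6 S:12>9)
P1 drop E (A beats it: P:4>1 Q:10>5 R:12>1 S:11>9)
P2 drop S (P beats it: A:9>0 C:9>0)
P1→{A,C} P2→{P,Q,R}

Survivors P1:{A,C} P2:{P,Q,R}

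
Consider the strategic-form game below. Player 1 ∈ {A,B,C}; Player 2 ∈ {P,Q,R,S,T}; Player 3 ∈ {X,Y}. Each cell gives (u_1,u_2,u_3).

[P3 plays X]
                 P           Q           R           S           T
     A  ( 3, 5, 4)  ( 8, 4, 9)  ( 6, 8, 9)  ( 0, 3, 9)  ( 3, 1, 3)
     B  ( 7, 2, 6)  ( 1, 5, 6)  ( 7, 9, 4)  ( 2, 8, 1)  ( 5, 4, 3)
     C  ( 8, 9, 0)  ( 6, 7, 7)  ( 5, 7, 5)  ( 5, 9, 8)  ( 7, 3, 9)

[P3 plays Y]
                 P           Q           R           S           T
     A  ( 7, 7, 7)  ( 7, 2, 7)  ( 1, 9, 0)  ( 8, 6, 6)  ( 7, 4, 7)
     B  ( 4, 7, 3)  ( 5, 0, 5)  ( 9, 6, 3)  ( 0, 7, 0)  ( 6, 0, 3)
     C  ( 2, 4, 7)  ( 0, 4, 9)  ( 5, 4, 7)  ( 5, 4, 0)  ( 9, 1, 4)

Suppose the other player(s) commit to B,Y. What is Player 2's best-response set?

u_2(P vs B,Y) = 7
u_2(Q vs B,Y) = 0
u_2(R vs B,Y) = 6
u_2(S vs B,Y) = 7
u_2(T vs B,Y) = 0
max payoff 7 at {P,S}

BR_2 = {P,S}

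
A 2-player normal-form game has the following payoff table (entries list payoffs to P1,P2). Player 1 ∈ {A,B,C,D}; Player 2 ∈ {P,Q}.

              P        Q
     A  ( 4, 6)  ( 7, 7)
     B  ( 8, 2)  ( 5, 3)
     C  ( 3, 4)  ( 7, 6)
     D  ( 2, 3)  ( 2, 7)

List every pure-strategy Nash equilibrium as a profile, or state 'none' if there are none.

(A,P): not NE [P1→B gives 8>4; P2→Q gives 7>6]
(A,Q): NE
(B,P): not NE [P2→Q gives 3>2]
(B,Q): not NE [P1→C gives 7>5]
(C,P): not NE [P1→B gives 8>3; P2→Q gives 6>4]
(C,Q): NE
(D,P): not NE [P1→B gives 8>2; P2→Q gives 7>3]
(D,Q): not NE [P1→C gives 7>2]

Nash profiles: (A,Q), (C,Q)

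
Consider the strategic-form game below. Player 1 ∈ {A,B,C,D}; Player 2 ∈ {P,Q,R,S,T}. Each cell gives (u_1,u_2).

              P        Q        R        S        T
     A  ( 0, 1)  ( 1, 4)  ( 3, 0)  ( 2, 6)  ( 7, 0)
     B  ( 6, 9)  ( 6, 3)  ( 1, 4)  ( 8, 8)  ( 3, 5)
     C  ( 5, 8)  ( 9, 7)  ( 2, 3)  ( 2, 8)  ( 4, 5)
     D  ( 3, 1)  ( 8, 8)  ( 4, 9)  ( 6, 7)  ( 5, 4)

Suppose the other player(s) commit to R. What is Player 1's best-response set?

u_1(A vs R) = 3
u_1(B vs R) = 1
u_1(C vs R) = 2
u_1(D vs R) = 4
max payoff 4 at {D}

argmax u_1 = {D}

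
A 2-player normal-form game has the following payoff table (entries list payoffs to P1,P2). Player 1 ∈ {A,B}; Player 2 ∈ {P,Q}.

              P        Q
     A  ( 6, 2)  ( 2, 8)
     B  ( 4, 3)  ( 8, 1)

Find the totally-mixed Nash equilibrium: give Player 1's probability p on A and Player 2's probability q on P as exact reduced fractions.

P1 indiff ⇒ q·6+(1-q)·2 = q·4+(1-q)·8 ⇒ q(2) = (1-q)(6) ⇒ q = 3/4
P2 indiff ⇒ p·2+(1-p)·3 = p·8+(1-p)·1 ⇒ p(-6) = (1-p)(-2) ⇒ p = 1/4

p=1/4, q=3/4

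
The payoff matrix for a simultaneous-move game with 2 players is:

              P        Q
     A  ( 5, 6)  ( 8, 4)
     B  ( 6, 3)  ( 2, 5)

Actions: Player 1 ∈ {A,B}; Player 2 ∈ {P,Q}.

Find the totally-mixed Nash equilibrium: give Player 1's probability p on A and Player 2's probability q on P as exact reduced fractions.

(p,q) = (1/2, 6/7)

P1 indiff ⇒ q·5+(1-q)·8 = q·6+(1-q)·2 ⇒ q(-1) = (1-q)(-6) ⇒ q = 6/7
P2 indiff ⇒ p·6+(1-p)·3 = p·4+(1-p)·5 ⇒ p(2) = (1-p)(2) ⇒ p = 1/2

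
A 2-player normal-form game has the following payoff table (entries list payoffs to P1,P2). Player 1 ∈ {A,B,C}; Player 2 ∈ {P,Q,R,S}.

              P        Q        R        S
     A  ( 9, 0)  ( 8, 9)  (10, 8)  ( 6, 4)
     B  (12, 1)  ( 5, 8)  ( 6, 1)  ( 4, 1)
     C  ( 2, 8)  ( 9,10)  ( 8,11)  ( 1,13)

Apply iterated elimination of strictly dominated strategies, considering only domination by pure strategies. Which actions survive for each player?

IESDS → P1:{A,C} P2:{Q,R,S}

P2 drop P (Q beats it: A:9>0 B:8>1 C:10>8)
P1 drop B (A beats it: Q:8>5 R:10>6 S:6>4)
P1→{A,C} P2→{Q,R,S}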